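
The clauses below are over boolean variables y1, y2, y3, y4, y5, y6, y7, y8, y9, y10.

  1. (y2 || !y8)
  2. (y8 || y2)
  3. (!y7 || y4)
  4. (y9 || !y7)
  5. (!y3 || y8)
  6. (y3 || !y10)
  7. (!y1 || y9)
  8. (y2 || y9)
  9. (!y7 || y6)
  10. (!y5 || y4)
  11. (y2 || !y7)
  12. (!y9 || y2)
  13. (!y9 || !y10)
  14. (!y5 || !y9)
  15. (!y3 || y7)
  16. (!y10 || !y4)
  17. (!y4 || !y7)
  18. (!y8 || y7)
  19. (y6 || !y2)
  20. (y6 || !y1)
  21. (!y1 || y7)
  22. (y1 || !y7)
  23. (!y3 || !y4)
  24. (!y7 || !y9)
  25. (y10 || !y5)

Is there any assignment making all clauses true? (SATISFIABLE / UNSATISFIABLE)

SATISFIABLE

Pure literal: y5 appears only negated; assign y5 = False.
y6 occurs only positively in the remaining clauses — set y6 = True.
Set y1 = False and propagate.
  then y7 is forced to False.
  then y3 is forced to False.
  then y10 is forced to False.
  then y8 is forced to False.
  then y2 is forced to True.
y4, y9 are now unconstrained; take y4 = False, y9 = False.
So y1=False  y2=True  y3=False  y4=False  y5=False  y6=True  y7=False  y8=False  y9=False  y10=False is a satisfying assignment.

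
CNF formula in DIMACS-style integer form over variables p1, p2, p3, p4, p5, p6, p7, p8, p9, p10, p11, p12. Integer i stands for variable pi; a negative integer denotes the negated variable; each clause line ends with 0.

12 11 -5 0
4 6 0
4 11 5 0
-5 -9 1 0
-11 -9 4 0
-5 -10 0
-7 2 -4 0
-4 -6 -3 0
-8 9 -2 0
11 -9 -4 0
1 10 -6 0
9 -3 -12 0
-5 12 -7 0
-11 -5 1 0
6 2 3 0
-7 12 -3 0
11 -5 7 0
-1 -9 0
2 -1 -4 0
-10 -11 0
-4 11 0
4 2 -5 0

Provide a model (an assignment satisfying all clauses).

Pure literal: p8 appears only negated; assign p8 = False.
Try p1 = True.
  then p9 is forced to False.
Branch on p2: take p2 = False.
  then p4 is forced to False.
  then p6 is forced to True.
  then p5 is forced to False.
  then p11 is forced to True.
  then p10 is forced to False.
Try p3 = False.
p7, p12 are now unconstrained; take p7 = False, p12 = False.

p1=True, p2=False, p3=False, p4=False, p5=False, p6=True, p7=False, p8=False, p9=False, p10=False, p11=True, p12=False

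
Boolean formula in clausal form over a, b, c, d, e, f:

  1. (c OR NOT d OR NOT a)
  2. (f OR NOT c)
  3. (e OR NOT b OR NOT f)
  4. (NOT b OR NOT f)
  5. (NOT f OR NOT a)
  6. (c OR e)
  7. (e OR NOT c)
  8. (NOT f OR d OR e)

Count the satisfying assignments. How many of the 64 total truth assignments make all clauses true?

10

Split on f, then c.
  f=T, c=T: remaining (a,b,d,e) ∈ {(F,F,F,T); (F,F,T,T)} — 2.
  f=T, c=F: remaining (a,b,d,e) ∈ {(F,F,F,T); (F,F,T,T)} — 2.
  f=F, c=T: a clause becomes empty — 0.
  f=F, c=F: b free; 3 ways for (a,d,e) × 2^1 = 6.
Total: 2 + 2 + 0 + 6 = 10.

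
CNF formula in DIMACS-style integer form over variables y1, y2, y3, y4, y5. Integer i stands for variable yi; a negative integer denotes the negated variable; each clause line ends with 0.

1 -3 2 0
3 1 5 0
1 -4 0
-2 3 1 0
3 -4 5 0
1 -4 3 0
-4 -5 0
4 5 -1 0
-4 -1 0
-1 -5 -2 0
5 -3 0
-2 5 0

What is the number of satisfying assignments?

Satisfying assignments:
  y1=0 y2=0 y3=0 y4=0 y5=1
  y1=0 y2=1 y3=1 y4=0 y5=1
  y1=1 y2=0 y3=0 y4=0 y5=1
  y1=1 y2=0 y3=1 y4=0 y5=1
Count: 4.

4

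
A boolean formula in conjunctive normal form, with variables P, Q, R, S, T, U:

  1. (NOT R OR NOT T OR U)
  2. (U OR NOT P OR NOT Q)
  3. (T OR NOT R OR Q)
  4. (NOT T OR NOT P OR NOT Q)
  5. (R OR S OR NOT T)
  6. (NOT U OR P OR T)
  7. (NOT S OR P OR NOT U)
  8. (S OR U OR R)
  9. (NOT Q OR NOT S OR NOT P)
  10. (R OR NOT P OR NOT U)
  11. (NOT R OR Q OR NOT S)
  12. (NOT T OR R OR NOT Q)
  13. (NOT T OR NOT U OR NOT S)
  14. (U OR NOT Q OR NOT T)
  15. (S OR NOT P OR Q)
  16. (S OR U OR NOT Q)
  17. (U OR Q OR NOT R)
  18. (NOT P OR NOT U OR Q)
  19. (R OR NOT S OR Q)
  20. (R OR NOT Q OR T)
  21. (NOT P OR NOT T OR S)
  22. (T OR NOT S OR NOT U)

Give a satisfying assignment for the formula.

P = False, Q = True, R = True, S = False, T = True, U = True

Set P = False and propagate.
Branch on Q: take Q = True.
Set R = True and propagate.
For the remaining variables, S = False, T = True, U = True works.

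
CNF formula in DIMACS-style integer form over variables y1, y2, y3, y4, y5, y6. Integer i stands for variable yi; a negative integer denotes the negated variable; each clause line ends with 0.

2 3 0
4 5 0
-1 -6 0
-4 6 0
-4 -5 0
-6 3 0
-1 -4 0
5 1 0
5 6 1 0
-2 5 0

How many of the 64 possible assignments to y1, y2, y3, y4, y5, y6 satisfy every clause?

Case analysis on y5 and y1:
  y5=1, y1=1: remaining (y2,y3,y4,y6) ∈ {(0,1,0,0); (1,0,0,0); (1,1,0,0)} — 3.
  y5=1, y1=0: 5 of the 16 assignments to (y2,y3,y4,y6) work.
  y5=0, y1=1: a clause becomes empty — 0.
  y5=0, y1=0: a clause becomes empty — 0.
Total: 3 + 5 + 0 + 0 = 8.

8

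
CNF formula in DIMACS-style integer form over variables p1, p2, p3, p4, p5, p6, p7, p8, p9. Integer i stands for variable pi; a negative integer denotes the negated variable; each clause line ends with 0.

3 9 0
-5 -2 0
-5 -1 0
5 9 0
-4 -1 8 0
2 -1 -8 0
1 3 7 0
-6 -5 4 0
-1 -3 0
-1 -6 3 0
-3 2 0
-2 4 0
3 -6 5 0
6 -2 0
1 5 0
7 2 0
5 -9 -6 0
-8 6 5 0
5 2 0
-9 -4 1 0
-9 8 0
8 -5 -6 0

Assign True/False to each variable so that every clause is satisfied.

p1=F, p2=F, p3=F, p4=F, p5=T, p6=F, p7=T, p8=T, p9=T

Pure literal: p7 appears only positively; assign p7 = True.
Branch on p1: take p1 = False.
  then p5 is forced to True.
  then p2 is forced to False.
  then p3 is forced to False.
  then p9 is forced to True.
  then p4 is forced to False.
  then p6 is forced to False.
  then p8 is forced to True.
Every clause has at least one true literal under this assignment.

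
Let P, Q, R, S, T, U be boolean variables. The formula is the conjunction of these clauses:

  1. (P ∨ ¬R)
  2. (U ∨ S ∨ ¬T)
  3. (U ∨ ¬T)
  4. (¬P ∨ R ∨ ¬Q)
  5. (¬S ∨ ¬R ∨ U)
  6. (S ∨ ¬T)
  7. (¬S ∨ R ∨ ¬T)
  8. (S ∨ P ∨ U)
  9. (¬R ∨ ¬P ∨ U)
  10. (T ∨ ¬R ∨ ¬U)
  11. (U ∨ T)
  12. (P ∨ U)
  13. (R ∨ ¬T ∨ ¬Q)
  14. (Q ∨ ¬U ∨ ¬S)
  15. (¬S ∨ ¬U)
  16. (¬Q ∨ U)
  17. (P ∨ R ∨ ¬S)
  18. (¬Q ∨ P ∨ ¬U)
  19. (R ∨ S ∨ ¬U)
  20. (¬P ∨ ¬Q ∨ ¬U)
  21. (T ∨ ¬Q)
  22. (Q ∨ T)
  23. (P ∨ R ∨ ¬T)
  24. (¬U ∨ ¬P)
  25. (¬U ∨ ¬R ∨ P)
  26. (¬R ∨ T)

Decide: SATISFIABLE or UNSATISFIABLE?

UNSATISFIABLE

U = True:
  propagation gives S=False, T=False, R=False; an empty clause results — contradiction.
U = False:
  propagation gives T=False; an empty clause results — contradiction.
Every branch closes, so no satisfying assignment exists.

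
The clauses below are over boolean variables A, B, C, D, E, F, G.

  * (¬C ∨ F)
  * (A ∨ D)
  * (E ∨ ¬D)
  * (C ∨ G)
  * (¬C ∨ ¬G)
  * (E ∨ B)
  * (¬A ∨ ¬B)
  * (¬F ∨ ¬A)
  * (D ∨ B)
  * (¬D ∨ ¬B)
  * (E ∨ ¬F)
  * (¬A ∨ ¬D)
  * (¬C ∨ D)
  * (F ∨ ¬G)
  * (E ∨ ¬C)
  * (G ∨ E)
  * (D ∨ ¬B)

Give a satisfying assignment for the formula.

A = 0, B = 0, C = 0, D = 1, E = 1, F = 1, G = 1

E occurs only positively in the remaining clauses — set E = True.
Branch on A: take A = False.
  then D is forced to True.
  then B is forced to False.
The remaining clauses are satisfied by C = False, F = True, G = True.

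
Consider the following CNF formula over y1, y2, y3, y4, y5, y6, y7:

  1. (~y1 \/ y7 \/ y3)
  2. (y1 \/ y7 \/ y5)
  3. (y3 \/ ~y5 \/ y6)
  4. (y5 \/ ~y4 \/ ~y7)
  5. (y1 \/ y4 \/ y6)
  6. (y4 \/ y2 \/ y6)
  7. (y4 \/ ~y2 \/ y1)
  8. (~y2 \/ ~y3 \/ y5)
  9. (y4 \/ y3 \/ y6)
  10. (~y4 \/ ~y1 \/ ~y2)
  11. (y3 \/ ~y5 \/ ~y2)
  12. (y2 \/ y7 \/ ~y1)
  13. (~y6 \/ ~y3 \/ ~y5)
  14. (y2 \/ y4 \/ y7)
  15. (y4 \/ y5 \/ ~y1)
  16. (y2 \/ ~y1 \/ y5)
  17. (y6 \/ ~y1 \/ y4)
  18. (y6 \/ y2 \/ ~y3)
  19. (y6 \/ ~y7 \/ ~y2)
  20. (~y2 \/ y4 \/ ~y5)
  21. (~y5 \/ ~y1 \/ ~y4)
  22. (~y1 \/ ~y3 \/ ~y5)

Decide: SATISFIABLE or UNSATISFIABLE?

SATISFIABLE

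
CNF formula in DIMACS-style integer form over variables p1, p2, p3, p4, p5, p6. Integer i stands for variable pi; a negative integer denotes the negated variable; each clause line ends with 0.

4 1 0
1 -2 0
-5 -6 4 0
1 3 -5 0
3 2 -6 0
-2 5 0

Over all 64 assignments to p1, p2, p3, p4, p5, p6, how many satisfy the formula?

22

Case analysis on p1 and p2:
  p1=T, p2=T: p3 free; 3 ways for (p4,p5,p6) × 2^1 = 6.
  p1=T, p2=F: 11 of the 16 assignments to (p3,p4,p5,p6) work.
  p1=F, p2=T: a clause becomes empty — 0.
  p1=F, p2=F: 5 of the 16 assignments to (p3,p4,p5,p6) work.
Total: 6 + 11 + 0 + 5 = 22.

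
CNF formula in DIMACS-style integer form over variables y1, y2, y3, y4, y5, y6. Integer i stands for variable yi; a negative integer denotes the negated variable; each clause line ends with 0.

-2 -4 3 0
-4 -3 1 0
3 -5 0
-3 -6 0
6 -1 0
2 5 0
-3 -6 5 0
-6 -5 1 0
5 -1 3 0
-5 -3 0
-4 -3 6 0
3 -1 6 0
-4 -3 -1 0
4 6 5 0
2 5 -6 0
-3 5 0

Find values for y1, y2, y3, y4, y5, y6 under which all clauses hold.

y1 = False, y2 = True, y3 = False, y4 = False, y5 = False, y6 = True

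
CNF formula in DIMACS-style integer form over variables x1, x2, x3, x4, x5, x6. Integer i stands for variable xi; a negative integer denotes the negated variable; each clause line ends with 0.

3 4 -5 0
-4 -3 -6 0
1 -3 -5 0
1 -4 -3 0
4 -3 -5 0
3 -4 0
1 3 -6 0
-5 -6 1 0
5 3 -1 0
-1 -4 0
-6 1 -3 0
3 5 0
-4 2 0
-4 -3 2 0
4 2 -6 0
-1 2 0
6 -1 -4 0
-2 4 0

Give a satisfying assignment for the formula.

x1 = F, x2 = F, x3 = T, x4 = F, x5 = F, x6 = F

Check each clause:
  1. (x4 \/ x3 \/ ~x5) — x3 is true.
  2. (~x3 \/ ~x4 \/ ~x6) — ~x6 is true.
  3. (~x5 \/ ~x3 \/ x1) — ~x5 is true.
  4. (~x3 \/ x1 \/ ~x4) — ~x4 is true.
  5. (x4 \/ ~x5 \/ ~x3) — ~x5 is true.
  6. (~x4 \/ x3) — x3 is true.
  7. (x1 \/ ~x6 \/ x3) — ~x6 is true.
  8. (~x5 \/ x1 \/ ~x6) — ~x6 is true.
  9. (x3 \/ x5 \/ ~x1) — x3 is true.
  10. (~x1 \/ ~x4) — ~x4 is true.
  11. (~x3 \/ ~x6 \/ x1) — ~x6 is true.
  12. (x3 \/ x5) — x3 is true.
  13. (~x4 \/ x2) — ~x4 is true.
  14. (~x3 \/ x2 \/ ~x4) — ~x4 is true.
  15. (x4 \/ ~x6 \/ x2) — ~x6 is true.
  16. (x2 \/ ~x1) — ~x1 is true.
  17. (~x1 \/ x6 \/ ~x4) — ~x4 is true.
  18. (x4 \/ ~x2) — ~x2 is true.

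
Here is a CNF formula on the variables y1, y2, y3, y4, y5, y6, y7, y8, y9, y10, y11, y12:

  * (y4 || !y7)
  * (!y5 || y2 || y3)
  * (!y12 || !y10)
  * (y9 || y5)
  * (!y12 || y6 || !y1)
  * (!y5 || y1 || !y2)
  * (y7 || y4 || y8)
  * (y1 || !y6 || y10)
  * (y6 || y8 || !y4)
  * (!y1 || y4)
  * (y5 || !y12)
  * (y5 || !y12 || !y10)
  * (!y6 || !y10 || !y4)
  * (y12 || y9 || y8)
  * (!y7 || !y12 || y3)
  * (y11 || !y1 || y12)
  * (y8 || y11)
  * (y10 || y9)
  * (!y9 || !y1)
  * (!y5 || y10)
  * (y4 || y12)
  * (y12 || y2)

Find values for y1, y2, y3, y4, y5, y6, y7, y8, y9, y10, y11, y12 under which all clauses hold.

Pure literal: y3 appears only positively; assign y3 = True.
y8 occurs only positively in the remaining clauses — set y8 = True.
Try y1 = False.
Set y2 = True and propagate.
  then y5 is forced to False.
  then y9 is forced to True.
  then y12 is forced to False.
  then y4 is forced to True.
For the remaining variables, y6 = False, y7 = True, y10 = True, y11 = True works.
Every clause has at least one true literal under this assignment.

y1=0  y2=1  y3=1  y4=1  y5=0  y6=0  y7=1  y8=1  y9=1  y10=1  y11=1  y12=0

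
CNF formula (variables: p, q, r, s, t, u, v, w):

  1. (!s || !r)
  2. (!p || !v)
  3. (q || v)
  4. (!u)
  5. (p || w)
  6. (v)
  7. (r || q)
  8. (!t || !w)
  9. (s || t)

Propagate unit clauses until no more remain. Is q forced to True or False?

True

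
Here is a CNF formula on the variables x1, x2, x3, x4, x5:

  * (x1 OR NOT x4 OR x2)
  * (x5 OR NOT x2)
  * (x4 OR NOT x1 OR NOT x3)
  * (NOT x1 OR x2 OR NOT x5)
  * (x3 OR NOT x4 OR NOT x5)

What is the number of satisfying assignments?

12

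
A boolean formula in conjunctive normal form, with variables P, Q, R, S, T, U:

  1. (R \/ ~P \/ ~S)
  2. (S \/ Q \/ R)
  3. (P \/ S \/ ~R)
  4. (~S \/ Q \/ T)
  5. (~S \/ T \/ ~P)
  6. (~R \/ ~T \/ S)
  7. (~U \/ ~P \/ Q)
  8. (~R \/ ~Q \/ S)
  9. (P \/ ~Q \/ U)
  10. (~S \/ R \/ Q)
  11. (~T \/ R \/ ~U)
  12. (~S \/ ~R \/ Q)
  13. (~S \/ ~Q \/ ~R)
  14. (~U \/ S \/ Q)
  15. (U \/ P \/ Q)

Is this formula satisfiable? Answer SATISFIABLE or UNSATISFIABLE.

SATISFIABLE

Set P = True and propagate.
Try Q = False.
  then U is forced to False.
Branch on R: take R = True.
  then S is forced to False.
  then T is forced to False.
So P = 1, Q = 0, R = 1, S = 0, T = 0, U = 0 is a satisfying assignment.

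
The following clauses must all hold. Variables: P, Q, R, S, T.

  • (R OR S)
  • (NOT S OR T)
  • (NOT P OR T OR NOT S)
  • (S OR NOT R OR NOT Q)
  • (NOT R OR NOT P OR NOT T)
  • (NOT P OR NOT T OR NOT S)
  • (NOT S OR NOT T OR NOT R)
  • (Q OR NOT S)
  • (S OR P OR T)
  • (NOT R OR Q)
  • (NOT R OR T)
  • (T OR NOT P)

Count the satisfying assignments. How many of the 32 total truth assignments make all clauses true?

1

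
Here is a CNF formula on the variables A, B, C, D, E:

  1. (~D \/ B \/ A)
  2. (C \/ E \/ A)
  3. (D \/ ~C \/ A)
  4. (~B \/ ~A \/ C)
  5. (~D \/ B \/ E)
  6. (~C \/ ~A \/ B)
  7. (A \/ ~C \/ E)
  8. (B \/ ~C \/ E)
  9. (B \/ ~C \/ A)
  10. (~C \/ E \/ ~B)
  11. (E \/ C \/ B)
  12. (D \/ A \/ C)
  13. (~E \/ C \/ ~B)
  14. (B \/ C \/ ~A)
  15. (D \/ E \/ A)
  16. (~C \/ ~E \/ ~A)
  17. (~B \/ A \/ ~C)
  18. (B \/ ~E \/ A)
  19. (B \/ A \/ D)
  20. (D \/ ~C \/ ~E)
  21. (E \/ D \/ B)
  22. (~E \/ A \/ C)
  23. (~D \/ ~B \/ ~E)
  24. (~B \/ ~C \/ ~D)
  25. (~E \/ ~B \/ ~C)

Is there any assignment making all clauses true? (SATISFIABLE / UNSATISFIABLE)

UNSATISFIABLE

C = True:
  B = True:
    propagation gives E=True; an empty clause results — contradiction.
  B = False:
    propagation gives A=False; an empty clause results — contradiction.
C = False:
  B = True:
    propagation gives A=False, E=True; an empty clause results — contradiction.
  B = False:
    propagation gives E=True, A=False; an empty clause results — contradiction.
Every branch closes, so no satisfying assignment exists.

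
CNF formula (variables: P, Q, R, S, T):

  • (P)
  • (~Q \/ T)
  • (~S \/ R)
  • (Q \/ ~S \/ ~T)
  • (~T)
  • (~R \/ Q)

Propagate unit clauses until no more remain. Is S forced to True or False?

False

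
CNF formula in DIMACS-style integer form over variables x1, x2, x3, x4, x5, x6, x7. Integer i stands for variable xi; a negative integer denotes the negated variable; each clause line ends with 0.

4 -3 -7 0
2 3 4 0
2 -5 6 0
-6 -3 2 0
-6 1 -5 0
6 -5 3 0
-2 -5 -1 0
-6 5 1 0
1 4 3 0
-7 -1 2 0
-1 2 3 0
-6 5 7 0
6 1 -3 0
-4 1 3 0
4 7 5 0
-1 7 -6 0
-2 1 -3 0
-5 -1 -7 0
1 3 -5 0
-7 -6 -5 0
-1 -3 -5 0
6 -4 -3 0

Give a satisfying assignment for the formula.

x1=T, x2=T, x3=F, x4=T, x5=F, x6=F, x7=T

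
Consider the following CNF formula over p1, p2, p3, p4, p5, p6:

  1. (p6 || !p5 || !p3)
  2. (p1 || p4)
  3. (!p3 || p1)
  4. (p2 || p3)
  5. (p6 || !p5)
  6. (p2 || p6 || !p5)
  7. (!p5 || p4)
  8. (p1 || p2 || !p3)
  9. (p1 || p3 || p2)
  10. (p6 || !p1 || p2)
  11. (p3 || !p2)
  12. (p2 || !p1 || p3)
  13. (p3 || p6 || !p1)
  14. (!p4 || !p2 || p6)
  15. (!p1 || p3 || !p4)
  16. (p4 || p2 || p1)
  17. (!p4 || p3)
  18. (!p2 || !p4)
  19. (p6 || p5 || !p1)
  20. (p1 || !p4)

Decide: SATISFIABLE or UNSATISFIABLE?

p6 occurs only positively in the remaining clauses — set p6 = True.
Try p1 = True.
Set p2 = False and propagate.
  then p3 is forced to True.
For the remaining variables, p4 = False, p5 = False works.
So p1=True, p2=False, p3=True, p4=False, p5=False, p6=True is a satisfying assignment.

SATISFIABLE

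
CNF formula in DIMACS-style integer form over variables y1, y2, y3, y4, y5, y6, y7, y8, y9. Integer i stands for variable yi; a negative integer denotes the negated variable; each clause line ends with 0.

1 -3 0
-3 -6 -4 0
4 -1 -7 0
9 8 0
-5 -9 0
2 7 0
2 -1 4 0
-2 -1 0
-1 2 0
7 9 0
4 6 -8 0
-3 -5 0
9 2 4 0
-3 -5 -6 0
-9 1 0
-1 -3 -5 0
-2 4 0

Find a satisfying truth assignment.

y1 = F, y2 = F, y3 = F, y4 = T, y5 = T, y6 = F, y7 = T, y8 = T, y9 = F

Pure literal: y3 appears only negated; assign y3 = False.
Branch on y1: take y1 = False.
  then y9 is forced to False.
  then y8 is forced to True.
  then y7 is forced to True.
Try y2 = False.
  then y4 is forced to True.
y5, y6 are now unconstrained; take y5 = True, y6 = False.
Every clause has at least one true literal under this assignment.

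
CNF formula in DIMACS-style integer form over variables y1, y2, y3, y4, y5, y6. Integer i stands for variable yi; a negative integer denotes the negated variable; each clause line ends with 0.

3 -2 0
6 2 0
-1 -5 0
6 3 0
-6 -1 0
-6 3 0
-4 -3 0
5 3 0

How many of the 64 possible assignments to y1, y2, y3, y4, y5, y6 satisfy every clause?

The models are:
  y1=F y2=F y3=T y4=F y5=F y6=T
  y1=F y2=F y3=T y4=F y5=T y6=T
  y1=F y2=T y3=T y4=F y5=F y6=F
  y1=F y2=T y3=T y4=F y5=F y6=T
  y1=F y2=T y3=T y4=F y5=T y6=F
  y1=F y2=T y3=T y4=F y5=T y6=T
  y1=T y2=T y3=T y4=F y5=F y6=F
Count: 7.

7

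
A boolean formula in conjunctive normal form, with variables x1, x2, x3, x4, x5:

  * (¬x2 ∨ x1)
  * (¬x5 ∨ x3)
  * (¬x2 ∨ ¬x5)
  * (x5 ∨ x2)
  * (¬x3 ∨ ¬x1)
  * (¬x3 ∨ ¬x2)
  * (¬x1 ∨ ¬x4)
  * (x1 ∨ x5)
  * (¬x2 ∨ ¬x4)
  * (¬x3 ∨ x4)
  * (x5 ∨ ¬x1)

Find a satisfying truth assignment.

Try x1 = False.
  then x2 is forced to False.
  then x5 is forced to True.
  then x3 is forced to True.
  then x4 is forced to True.
Check each clause:
  1. (x1 ∨ ¬x2) — ¬x2 is true.
  2. (x3 ∨ ¬x5) — x3 is true.
  3. (¬x2 ∨ ¬x5) — ¬x2 is true.
  4. (x5 ∨ x2) — x5 is true.
  5. (¬x1 ∨ ¬x3) — ¬x1 is true.
  6. (¬x3 ∨ ¬x2) — ¬x2 is true.
  7. (¬x4 ∨ ¬x1) — ¬x1 is true.
  8. (x1 ∨ x5) — x5 is true.
  9. (¬x2 ∨ ¬x4) — ¬x2 is true.
  10. (¬x3 ∨ x4) — x4 is true.
  11. (x5 ∨ ¬x1) — x5 is true.

x1 = F, x2 = F, x3 = T, x4 = T, x5 = T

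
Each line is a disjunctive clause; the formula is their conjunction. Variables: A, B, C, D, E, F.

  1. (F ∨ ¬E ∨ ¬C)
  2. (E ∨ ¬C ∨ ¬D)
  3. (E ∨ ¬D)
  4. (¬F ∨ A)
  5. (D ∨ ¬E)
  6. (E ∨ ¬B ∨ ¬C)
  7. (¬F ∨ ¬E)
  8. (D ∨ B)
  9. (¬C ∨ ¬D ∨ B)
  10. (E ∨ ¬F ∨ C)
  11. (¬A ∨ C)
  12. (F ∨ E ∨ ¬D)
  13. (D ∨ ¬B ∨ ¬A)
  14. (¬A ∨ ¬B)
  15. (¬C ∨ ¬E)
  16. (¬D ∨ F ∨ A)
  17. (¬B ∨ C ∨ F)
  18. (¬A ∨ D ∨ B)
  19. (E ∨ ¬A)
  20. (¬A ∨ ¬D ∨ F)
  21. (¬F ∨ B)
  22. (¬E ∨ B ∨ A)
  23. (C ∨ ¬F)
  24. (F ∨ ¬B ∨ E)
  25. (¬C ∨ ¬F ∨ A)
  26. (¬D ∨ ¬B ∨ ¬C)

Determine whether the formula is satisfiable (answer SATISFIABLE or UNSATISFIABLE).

UNSATISFIABLE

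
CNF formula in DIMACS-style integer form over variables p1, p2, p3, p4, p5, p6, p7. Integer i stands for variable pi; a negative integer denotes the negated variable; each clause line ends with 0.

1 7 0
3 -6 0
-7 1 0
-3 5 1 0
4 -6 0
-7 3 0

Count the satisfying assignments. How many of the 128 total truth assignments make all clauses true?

Split on p1, then p3.
  p1=T, p3=T: p2, p5, p7 free; 3 ways for (p4,p6) × 2^3 = 24.
  p1=T, p3=F: forces p6=F; p7=F; p2, p4, p5 free → 2^3 = 8.
  p1=F, p3=T: a clause becomes empty — 0.
  p1=F, p3=F: a clause becomes empty — 0.
Total: 24 + 8 + 0 + 0 = 32.

32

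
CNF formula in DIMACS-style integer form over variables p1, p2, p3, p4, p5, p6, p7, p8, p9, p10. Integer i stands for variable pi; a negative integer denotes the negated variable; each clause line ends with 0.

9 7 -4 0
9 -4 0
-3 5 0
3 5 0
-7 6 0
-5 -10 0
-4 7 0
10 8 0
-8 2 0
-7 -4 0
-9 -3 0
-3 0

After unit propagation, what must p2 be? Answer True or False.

(~p3) is a unit clause: p3 = False.
(p3 \/ p5): since p3 = False, the clause reduces to (p5). p5 = True.
(~p5 \/ ~p10): since p5 = True, the clause reduces to (~p10). p10 = False.
(p8 \/ p10): since p10 = False, the clause reduces to (p8). p8 = True.
(p2 \/ ~p8) with p8 = True leaves only p2, so p2 = True.

True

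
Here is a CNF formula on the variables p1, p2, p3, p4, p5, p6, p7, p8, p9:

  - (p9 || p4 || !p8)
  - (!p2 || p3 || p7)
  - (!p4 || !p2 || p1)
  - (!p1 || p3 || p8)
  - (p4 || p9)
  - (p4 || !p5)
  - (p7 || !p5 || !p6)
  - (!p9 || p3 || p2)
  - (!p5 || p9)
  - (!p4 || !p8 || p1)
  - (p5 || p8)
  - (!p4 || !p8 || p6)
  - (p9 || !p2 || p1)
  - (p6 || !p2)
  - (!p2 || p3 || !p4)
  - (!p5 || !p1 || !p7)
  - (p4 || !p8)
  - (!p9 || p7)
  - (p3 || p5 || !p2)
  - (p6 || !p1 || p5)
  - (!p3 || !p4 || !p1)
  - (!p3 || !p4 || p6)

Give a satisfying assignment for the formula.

p1 = False, p2 = False, p3 = True, p4 = True, p5 = True, p6 = True, p7 = True, p8 = False, p9 = True

Check each clause:
  1. (p9 || !p8 || p4) — !p8 is true.
  2. (p7 || !p2 || p3) — p3 is true.
  3. (!p4 || p1 || !p2) — !p2 is true.
  4. (!p1 || p8 || p3) — p3 is true.
  5. (p4 || p9) — p9 is true.
  6. (p4 || !p5) — p4 is true.
  7. (!p5 || p7 || !p6) — p7 is true.
  8. (p3 || !p9 || p2) — p3 is true.
  9. (p9 || !p5) — p9 is true.
  10. (!p4 || !p8 || p1) — !p8 is true.
  11. (p8 || p5) — p5 is true.
  12. (!p8 || !p4 || p6) — !p8 is true.
  13. (p9 || !p2 || p1) — !p2 is true.
  14. (p6 || !p2) — p6 is true.
  15. (!p4 || !p2 || p3) — p3 is true.
  16. (!p1 || !p7 || !p5) — !p1 is true.
  17. (p4 || !p8) — !p8 is true.
  18. (p7 || !p9) — p7 is true.
  19. (p5 || p3 || !p2) — p3 is true.
  20. (p6 || p5 || !p1) — p5 is true.
  21. (!p4 || !p3 || !p1) — !p1 is true.
  22. (p6 || !p3 || !p4) — p6 is true.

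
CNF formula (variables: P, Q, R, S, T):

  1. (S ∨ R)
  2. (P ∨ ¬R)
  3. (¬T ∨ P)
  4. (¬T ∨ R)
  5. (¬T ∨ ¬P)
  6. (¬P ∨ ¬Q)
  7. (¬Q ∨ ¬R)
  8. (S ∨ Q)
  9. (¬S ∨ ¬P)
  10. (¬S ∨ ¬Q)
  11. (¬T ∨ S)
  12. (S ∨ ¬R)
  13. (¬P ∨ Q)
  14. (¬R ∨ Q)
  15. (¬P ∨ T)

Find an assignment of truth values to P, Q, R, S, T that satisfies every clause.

P=False  Q=False  R=False  S=True  T=False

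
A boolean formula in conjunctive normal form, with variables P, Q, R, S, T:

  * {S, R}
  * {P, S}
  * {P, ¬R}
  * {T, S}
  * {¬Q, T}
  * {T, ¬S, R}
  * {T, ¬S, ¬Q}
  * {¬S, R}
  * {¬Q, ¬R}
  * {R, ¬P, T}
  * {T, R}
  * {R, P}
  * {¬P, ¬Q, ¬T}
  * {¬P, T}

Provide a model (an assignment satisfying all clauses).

P=True, Q=False, R=True, S=False, T=True

Check each clause:
  1. {R, S} — R is true.
  2. {P, S} — P is true.
  3. {P, ¬R} — P is true.
  4. {S, T} — T is true.
  5. {T, ¬Q} — T is true.
  6. {¬S, T, R} — R is true.
  7. {¬Q, T, ¬S} — ¬S is true.
  8. {R, ¬S} — R is true.
  9. {¬R, ¬Q} — ¬Q is true.
  10. {T, R, ¬P} — R is true.
  11. {T, R} — R is true.
  12. {P, R} — P is true.
  13. {¬T, ¬P, ¬Q} — ¬Q is true.
  14. {¬P, T} — T is true.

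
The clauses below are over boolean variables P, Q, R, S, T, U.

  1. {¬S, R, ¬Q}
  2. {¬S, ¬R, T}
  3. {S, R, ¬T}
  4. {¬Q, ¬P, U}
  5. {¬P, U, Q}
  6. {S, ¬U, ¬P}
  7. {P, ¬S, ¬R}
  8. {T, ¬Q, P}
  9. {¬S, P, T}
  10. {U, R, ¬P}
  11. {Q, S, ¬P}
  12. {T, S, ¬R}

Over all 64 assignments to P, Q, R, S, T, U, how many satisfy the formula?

12

Case analysis on P and S:
  P=T, S=T: remaining (Q,R,T,U) ∈ {(F,F,F,T); (F,F,T,T); (F,T,T,T); (T,T,T,T)} — 4.
  P=T, S=F: a clause becomes empty — 0.
  P=F, S=T: remaining (Q,R,T,U) ∈ {(F,F,T,F); (F,F,T,T)} — 2.
  P=F, S=F: U free; 3 ways for (Q,R,T) × 2^1 = 6.
Total: 4 + 0 + 2 + 6 = 12.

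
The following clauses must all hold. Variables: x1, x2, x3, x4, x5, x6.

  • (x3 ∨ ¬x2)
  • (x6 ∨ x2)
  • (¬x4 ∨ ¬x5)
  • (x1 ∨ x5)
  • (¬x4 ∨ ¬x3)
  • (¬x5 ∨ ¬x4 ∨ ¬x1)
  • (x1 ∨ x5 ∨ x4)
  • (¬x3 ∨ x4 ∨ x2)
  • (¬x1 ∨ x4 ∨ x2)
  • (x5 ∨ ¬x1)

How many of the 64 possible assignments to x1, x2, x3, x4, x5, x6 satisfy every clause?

The models are:
  x1=0 x2=0 x3=0 x4=0 x5=1 x6=1
  x1=0 x2=1 x3=1 x4=0 x5=1 x6=0
  x1=0 x2=1 x3=1 x4=0 x5=1 x6=1
  x1=1 x2=1 x3=1 x4=0 x5=1 x6=0
  x1=1 x2=1 x3=1 x4=0 x5=1 x6=1
That's 5 in total.

5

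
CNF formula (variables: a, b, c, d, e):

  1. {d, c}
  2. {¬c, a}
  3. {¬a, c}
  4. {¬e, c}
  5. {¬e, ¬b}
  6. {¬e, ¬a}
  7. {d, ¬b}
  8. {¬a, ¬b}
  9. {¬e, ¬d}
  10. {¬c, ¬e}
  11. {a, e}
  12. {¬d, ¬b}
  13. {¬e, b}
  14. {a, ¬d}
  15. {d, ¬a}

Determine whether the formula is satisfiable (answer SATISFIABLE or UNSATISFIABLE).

Set a = True and propagate.
  then c is forced to True.
  then e is forced to False.
  then b is forced to False.
  then d is forced to True.
So a=True, b=False, c=True, d=True, e=False is a satisfying assignment.

SATISFIABLE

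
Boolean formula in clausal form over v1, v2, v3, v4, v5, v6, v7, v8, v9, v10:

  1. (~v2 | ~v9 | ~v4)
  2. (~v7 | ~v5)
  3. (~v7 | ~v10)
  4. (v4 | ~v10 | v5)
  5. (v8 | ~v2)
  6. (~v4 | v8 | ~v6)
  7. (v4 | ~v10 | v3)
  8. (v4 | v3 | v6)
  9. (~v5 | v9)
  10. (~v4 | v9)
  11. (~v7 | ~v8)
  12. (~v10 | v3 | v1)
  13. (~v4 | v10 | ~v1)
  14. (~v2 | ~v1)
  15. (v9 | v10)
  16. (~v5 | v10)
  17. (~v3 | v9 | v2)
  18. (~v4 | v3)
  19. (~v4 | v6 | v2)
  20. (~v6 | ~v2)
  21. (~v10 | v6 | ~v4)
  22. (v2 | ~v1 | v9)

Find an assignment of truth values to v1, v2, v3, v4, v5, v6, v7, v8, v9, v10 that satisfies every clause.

v1=F, v2=F, v3=T, v4=F, v5=T, v6=T, v7=F, v8=F, v9=T, v10=T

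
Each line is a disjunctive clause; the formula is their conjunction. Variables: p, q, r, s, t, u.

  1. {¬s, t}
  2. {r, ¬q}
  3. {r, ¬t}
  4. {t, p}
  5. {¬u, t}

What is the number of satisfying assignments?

Split on t, then r.
  t=T, r=T: p, q, s, u free → 2^4 = 16.
  t=T, r=F: a clause becomes empty — 0.
  t=F, r=T: remaining (p,q,s,u) ∈ {(T,F,F,F); (T,T,F,F)} — 2.
  t=F, r=F: remaining (p,q,s,u) ∈ {(T,F,F,F)} — 1.
Total: 16 + 0 + 2 + 1 = 19.

19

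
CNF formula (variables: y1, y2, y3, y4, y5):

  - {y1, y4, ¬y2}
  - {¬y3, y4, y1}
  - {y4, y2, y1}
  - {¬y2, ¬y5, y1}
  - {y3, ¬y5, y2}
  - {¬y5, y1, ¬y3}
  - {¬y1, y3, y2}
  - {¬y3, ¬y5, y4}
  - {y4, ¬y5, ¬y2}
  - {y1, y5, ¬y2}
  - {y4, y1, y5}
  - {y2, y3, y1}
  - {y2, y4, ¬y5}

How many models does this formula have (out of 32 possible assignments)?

Case analysis on y1 and y2:
  y1=1, y2=1: y3 free; 3 ways for (y4,y5) × 2^1 = 6.
  y1=1, y2=0: remaining (y3,y4,y5) ∈ {(1,0,0); (1,1,0); (1,1,1)} — 3.
  y1=0, y2=1: a clause becomes empty — 0.
  y1=0, y2=0: remaining (y3,y4,y5) ∈ {(1,1,0)} — 1.
Total: 6 + 3 + 0 + 1 = 10.

10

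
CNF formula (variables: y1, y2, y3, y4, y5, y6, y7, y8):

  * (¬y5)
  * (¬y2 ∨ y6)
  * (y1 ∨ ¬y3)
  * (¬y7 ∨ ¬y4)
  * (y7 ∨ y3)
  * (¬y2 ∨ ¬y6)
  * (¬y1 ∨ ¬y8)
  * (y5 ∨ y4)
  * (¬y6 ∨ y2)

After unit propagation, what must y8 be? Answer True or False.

False

(¬y5) stands alone — y5 = False.
(y4 ∨ y5): since y5 = False, the clause reduces to (y4). y4 = True.
From (¬y7 ∨ ¬y4) and y4 = True: y7 = False.
(y7 ∨ y3): since y7 = False, the clause reduces to (y3). y3 = True.
From (y1 ∨ ¬y3) and y3 = True: y1 = True.
(¬y8 ∨ ¬y1): since y1 = True, the clause reduces to (¬y8). y8 = False.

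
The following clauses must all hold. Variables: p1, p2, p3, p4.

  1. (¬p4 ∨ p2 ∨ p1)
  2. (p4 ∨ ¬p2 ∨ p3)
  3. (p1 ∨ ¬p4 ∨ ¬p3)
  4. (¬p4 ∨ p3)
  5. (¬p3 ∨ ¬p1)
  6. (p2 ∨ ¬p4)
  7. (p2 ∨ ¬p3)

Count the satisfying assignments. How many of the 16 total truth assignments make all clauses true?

The models are:
  p1=0 p2=0 p3=0 p4=0
  p1=0 p2=1 p3=1 p4=0
  p1=1 p2=0 p3=0 p4=0
Count: 3.

3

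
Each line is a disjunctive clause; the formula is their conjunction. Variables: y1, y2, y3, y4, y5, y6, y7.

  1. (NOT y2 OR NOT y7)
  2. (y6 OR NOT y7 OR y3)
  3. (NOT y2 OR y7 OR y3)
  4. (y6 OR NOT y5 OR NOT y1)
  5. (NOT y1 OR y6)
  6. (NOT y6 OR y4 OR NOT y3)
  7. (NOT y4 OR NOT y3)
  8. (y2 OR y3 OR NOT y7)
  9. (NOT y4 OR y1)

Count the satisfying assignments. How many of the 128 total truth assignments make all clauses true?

14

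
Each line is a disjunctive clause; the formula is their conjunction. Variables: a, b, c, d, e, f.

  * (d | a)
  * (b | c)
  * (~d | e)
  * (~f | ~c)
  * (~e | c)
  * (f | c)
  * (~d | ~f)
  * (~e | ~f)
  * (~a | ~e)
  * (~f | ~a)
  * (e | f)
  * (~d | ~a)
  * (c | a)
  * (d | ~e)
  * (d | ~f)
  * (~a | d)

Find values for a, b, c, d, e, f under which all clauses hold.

a=F, b=F, c=T, d=T, e=T, f=F

Check each clause:
  1. (a | d) — d is true.
  2. (c | b) — c is true.
  3. (~d | e) — e is true.
  4. (~c | ~f) — ~f is true.
  5. (~e | c) — c is true.
  6. (c | f) — c is true.
  7. (~d | ~f) — ~f is true.
  8. (~f | ~e) — ~f is true.
  9. (~e | ~a) — ~a is true.
  10. (~f | ~a) — ~f is true.
  11. (f | e) — e is true.
  12. (~d | ~a) — ~a is true.
  13. (a | c) — c is true.
  14. (d | ~e) — d is true.
  15. (~f | d) — ~f is true.
  16. (d | ~a) — d is true.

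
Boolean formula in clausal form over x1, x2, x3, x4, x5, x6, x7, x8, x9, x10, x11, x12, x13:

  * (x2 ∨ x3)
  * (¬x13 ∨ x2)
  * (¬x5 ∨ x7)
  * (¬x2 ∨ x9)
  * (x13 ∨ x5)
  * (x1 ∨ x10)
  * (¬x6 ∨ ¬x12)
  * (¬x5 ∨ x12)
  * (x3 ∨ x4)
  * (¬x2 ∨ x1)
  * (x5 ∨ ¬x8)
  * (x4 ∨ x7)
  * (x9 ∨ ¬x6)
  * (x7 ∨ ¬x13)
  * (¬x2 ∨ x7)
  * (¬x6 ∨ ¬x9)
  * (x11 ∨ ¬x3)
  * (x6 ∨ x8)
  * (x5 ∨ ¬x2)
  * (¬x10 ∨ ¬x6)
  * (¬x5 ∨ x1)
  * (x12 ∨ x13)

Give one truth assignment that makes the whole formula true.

x1 = T, x2 = T, x3 = T, x4 = F, x5 = T, x6 = F, x7 = T, x8 = T, x9 = T, x10 = F, x11 = T, x12 = T, x13 = T

Check each clause:
  1. (x3 ∨ x2) — x2 is true.
  2. (x2 ∨ ¬x13) — x2 is true.
  3. (¬x5 ∨ x7) — x7 is true.
  4. (¬x2 ∨ x9) — x9 is true.
  5. (x5 ∨ x13) — x13 is true.
  6. (x10 ∨ x1) — x1 is true.
  7. (¬x6 ∨ ¬x12) — ¬x6 is true.
  8. (¬x5 ∨ x12) — x12 is true.
  9. (x3 ∨ x4) — x3 is true.
  10. (¬x2 ∨ x1) — x1 is true.
  11. (x5 ∨ ¬x8) — x5 is true.
  12. (x7 ∨ x4) — x7 is true.
  13. (x9 ∨ ¬x6) — x9 is true.
  14. (x7 ∨ ¬x13) — x7 is true.
  15. (¬x2 ∨ x7) — x7 is true.
  16. (¬x6 ∨ ¬x9) — ¬x6 is true.
  17. (¬x3 ∨ x11) — x11 is true.
  18. (x8 ∨ x6) — x8 is true.
  19. (x5 ∨ ¬x2) — x5 is true.
  20. (¬x10 ∨ ¬x6) — ¬x6 is true.
  21. (x1 ∨ ¬x5) — x1 is true.
  22. (x13 ∨ x12) — x12 is true.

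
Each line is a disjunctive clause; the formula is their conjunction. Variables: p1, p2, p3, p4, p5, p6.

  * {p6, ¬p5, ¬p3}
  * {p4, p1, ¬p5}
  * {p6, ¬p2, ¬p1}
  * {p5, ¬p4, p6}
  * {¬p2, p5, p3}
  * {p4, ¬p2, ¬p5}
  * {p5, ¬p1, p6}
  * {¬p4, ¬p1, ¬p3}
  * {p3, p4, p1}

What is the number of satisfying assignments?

23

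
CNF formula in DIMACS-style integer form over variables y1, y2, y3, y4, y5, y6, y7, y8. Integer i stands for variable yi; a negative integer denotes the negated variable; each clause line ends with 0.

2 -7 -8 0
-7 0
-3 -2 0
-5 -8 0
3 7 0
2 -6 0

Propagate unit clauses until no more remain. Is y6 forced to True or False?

False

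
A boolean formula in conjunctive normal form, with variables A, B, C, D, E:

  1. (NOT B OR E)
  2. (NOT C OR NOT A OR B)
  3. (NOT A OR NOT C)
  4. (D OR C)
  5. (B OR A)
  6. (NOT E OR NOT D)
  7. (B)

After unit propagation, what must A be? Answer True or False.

Unit clause (B) sets B = True.
In (NOT B OR E), NOT B is now false; E must hold, so E = True.
(NOT D OR NOT E): since E = True, the clause reduces to (NOT D). D = False.
(D OR C) with D = False leaves only C, so C = True.
(NOT A OR NOT C) with C = True leaves only NOT A, so A = False.

False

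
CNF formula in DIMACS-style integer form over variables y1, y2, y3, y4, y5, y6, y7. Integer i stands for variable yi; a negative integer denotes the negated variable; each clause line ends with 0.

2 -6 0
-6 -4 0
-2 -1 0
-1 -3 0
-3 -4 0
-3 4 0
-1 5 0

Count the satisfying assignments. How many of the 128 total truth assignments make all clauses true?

24

Split on y1, then y3.
  y1=1, y3=1: a clause becomes empty — 0.
  y1=1, y3=0: remaining (y2,y4,y5,y6,y7) ∈ {(0,0,1,0,0); (0,0,1,0,1); (0,1,1,0,0); (0,1,1,0,1)} — 4.
  y1=0, y3=1: a clause becomes empty — 0.
  y1=0, y3=0: y5, y7 free; 5 ways for (y2,y4,y6) × 2^2 = 20.
Total: 0 + 4 + 0 + 20 = 24.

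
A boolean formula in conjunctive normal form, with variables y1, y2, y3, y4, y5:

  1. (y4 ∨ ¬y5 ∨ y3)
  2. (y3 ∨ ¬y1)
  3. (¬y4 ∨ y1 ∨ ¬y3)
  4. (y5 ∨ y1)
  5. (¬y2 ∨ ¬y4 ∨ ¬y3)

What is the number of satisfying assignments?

10

Case analysis on y3 and y1:
  y3=T, y1=T: y5 free; 3 ways for (y2,y4) × 2^1 = 6.
  y3=T, y1=F: remaining (y2,y4,y5) ∈ {(F,F,T); (T,F,T)} — 2.
  y3=F, y1=T: a clause becomes empty — 0.
  y3=F, y1=F: remaining (y2,y4,y5) ∈ {(F,T,T); (T,T,T)} — 2.
Total: 6 + 2 + 0 + 2 = 10.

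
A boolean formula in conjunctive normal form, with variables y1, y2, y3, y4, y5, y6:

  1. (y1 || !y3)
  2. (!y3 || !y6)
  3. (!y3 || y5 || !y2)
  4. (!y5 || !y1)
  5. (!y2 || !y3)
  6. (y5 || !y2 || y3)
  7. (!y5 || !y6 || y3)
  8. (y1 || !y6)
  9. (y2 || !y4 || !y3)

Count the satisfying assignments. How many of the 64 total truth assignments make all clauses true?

Case analysis on y3 and y2:
  y3=T, y2=T: a clause becomes empty — 0.
  y3=T, y2=F: remaining (y1,y4,y5,y6) ∈ {(T,F,F,F)} — 1.
  y3=F, y2=T: remaining (y1,y4,y5,y6) ∈ {(F,F,T,F); (F,T,T,F)} — 2.
  y3=F, y2=F: y4 free; 4 ways for (y1,y5,y6) × 2^1 = 8.
Total: 0 + 1 + 2 + 8 = 11.

11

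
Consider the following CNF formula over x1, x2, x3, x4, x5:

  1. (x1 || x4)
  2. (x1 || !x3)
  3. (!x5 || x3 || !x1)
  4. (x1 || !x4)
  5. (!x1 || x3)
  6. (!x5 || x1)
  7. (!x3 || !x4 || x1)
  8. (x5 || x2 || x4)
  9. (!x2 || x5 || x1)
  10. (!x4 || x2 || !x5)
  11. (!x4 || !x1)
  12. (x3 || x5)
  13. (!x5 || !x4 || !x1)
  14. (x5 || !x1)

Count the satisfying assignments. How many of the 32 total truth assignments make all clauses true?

2

The models are:
  x1=T x2=F x3=T x4=F x5=T
  x1=T x2=T x3=T x4=F x5=T
Count: 2.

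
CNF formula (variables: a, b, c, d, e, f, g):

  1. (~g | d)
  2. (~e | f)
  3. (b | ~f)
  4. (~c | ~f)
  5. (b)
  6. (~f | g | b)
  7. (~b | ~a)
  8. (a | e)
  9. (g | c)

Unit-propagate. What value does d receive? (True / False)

True

(b) is a unit clause: b = True.
(~b | ~a): since b = True, the clause reduces to (~a). a = False.
(e | a): since a = False, the clause reduces to (e). e = True.
(f | ~e) with e = True leaves only f, so f = True.
In (~f | ~c), ~f is now false; ~c must hold, so c = False.
(g | c): since c = False, the clause reduces to (g). g = True.
From (d | ~g) and g = True: d = True.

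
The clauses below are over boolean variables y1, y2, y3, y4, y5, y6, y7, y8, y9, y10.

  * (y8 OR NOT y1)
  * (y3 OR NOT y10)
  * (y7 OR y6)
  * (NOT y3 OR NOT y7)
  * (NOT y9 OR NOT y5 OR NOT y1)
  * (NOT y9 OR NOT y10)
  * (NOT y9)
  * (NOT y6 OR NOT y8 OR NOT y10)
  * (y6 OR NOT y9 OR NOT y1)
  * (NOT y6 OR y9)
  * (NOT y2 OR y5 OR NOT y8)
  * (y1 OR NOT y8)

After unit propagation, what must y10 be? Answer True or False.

False

(NOT y9) stands alone — y9 = False.
In (NOT y6 OR y9), y9 is now false; NOT y6 must hold, so y6 = False.
(y6 OR y7): since y6 = False, the clause reduces to (y7). y7 = True.
(NOT y3 OR NOT y7) with y7 = True leaves only NOT y3, so y3 = False.
(y3 OR NOT y10) with y3 = False leaves only NOT y10, so y10 = False.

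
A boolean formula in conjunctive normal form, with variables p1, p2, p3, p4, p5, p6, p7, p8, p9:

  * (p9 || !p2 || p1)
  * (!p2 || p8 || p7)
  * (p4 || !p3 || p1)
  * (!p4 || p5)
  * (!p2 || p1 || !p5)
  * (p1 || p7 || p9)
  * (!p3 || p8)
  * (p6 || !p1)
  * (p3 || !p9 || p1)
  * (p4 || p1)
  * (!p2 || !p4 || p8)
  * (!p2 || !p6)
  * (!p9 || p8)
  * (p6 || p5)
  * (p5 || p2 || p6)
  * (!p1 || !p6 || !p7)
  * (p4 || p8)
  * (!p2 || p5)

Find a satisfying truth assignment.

p1 = T, p2 = F, p3 = F, p4 = F, p5 = T, p6 = T, p7 = F, p8 = T, p9 = T

Check each clause:
  1. (p1 || p9 || !p2) — p1 is true.
  2. (p7 || p8 || !p2) — p8 is true.
  3. (p4 || !p3 || p1) — p1 is true.
  4. (!p4 || p5) — !p4 is true.
  5. (p1 || !p5 || !p2) — p1 is true.
  6. (p1 || p9 || p7) — p1 is true.
  7. (!p3 || p8) — p8 is true.
  8. (!p1 || p6) — p6 is true.
  9. (p3 || p1 || !p9) — p1 is true.
  10. (p1 || p4) — p1 is true.
  11. (p8 || !p2 || !p4) — p8 is true.
  12. (!p6 || !p2) — !p2 is true.
  13. (p8 || !p9) — p8 is true.
  14. (p5 || p6) — p5 is true.
  15. (p6 || p2 || p5) — p5 is true.
  16. (!p7 || !p1 || !p6) — !p7 is true.
  17. (p8 || p4) — p8 is true.
  18. (!p2 || p5) — p5 is true.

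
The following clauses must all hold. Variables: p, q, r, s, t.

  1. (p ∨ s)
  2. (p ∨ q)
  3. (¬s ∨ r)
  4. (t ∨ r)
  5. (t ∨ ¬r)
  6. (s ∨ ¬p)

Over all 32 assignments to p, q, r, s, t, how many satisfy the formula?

Satisfying assignments:
  p=0 q=1 r=1 s=1 t=1
  p=1 q=0 r=1 s=1 t=1
  p=1 q=1 r=1 s=1 t=1
That's 3 in total.

3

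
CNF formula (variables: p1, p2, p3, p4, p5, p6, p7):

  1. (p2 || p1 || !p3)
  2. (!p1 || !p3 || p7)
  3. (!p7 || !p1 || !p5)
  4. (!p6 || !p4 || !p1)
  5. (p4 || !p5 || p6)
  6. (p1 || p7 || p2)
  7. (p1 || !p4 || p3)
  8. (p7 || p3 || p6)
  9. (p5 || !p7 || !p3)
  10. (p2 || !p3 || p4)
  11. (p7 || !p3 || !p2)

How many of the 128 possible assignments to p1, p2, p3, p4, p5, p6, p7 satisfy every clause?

21

Case analysis on p3 and p1:
  p3=1, p1=1: a clause becomes empty — 0.
  p3=1, p1=0: remaining (p2,p4,p5,p6,p7) ∈ {(1,0,1,1,1); (1,1,1,0,1); (1,1,1,1,1)} — 3.
  p3=0, p1=1: p2 free; 5 ways for (p4,p5,p6,p7) × 2^1 = 10.
  p3=0, p1=0: 8 of the 32 assignments to (p2,p4,p5,p6,p7) work.
Total: 0 + 3 + 10 + 8 = 21.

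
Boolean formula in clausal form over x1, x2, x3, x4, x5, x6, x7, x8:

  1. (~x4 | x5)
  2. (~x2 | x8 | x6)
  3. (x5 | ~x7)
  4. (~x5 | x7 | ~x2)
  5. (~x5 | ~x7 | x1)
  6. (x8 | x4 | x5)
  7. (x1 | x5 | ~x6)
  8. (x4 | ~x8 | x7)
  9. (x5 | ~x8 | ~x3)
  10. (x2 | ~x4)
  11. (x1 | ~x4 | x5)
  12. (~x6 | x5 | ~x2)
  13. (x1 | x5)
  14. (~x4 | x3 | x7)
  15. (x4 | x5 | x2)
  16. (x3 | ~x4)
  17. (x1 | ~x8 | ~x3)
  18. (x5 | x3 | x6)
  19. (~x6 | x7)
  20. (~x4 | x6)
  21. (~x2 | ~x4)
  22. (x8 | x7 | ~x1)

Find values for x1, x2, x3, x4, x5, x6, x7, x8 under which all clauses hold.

x1=1  x2=1  x3=0  x4=0  x5=1  x6=1  x7=1  x8=0

Check each clause:
  1. (~x4 | x5) — ~x4 is true.
  2. (~x2 | x8 | x6) — x6 is true.
  3. (x5 | ~x7) — x5 is true.
  4. (~x5 | ~x2 | x7) — x7 is true.
  5. (~x5 | ~x7 | x1) — x1 is true.
  6. (x5 | x8 | x4) — x5 is true.
  7. (~x6 | x5 | x1) — x1 is true.
  8. (x4 | x7 | ~x8) — ~x8 is true.
  9. (~x8 | ~x3 | x5) — ~x8 is true.
  10. (~x4 | x2) — x2 is true.
  11. (~x4 | x1 | x5) — x1 is true.
  12. (~x6 | ~x2 | x5) — x5 is true.
  13. (x5 | x1) — x1 is true.
  14. (x7 | ~x4 | x3) — ~x4 is true.
  15. (x2 | x5 | x4) — x2 is true.
  16. (~x4 | x3) — ~x4 is true.
  17. (~x8 | x1 | ~x3) — ~x8 is true.
  18. (x6 | x5 | x3) — x5 is true.
  19. (~x6 | x7) — x7 is true.
  20. (~x4 | x6) — ~x4 is true.
  21. (~x2 | ~x4) — ~x4 is true.
  22. (x7 | ~x1 | x8) — x7 is true.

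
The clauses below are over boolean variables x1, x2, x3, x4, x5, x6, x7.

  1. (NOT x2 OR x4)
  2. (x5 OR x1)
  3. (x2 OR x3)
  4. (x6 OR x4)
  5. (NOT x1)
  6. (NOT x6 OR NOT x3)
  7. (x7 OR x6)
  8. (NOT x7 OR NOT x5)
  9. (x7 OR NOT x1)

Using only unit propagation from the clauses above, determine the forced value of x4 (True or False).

(NOT x1) stands alone — x1 = False.
From (x1 OR x5) and x1 = False: x5 = True.
(NOT x5 OR NOT x7): since x5 = True, the clause reduces to (NOT x7). x7 = False.
In (x6 OR x7), x7 is now false; x6 must hold, so x6 = True.
(NOT x3 OR NOT x6): since x6 = True, the clause reduces to (NOT x3). x3 = False.
From (x3 OR x2) and x3 = False: x2 = True.
In (NOT x2 OR x4), NOT x2 is now false; x4 must hold, so x4 = True.

True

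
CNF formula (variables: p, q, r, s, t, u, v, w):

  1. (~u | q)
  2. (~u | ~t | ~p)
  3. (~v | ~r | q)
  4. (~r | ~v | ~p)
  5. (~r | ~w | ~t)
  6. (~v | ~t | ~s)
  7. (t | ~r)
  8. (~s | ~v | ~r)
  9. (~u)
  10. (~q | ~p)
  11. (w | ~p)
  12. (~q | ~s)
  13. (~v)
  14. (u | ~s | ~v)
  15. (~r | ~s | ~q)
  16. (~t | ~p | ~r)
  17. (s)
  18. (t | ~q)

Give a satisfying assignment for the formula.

p=F  q=F  r=F  s=T  t=T  u=F  v=F  w=F

(~u) is a unit clause, so u = False.
The clause (~v) is unit: v must be False.
The clause (s) is unit: s must be True.
(~q) is a unit clause, so q = False.
p occurs only negated in the remaining clauses — set p = False.
Pure literal: r appears only negated; assign r = False.
t, w are now unconstrained; take t = True, w = False.
Every clause has at least one true literal under this assignment.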